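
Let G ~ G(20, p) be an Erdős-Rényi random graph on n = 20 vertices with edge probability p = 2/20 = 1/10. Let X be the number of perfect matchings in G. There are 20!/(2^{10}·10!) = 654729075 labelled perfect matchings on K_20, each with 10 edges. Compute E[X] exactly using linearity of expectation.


K_20 has 20!/(2^{10}·10!) = 654729075 labelled perfect matchings.
For each such perfect matching H, let X_H = 1 if all 10 edges of H are present in G. Then P[X_H = 1] = p^{10} = (1/10)^{10} = 1/10000000000.
By linearity of expectation: E[X] = Σ_H E[X_H] = 654729075 · p^{10} = 654729075 · 1/10000000000 = 26189163/400000000.
Numerically: E[X] ≈ 0.065473.

E[X] = 654729075 · (1/10)^{10} = 26189163/400000000 ≈ 0.065473.


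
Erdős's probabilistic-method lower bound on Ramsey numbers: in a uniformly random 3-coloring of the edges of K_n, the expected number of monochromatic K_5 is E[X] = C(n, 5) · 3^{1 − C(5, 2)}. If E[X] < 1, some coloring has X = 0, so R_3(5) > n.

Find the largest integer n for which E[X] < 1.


We need C(n, 5) · 3^{1 − 10} < 1, i.e. C(n, 5) < 3^{10 − 1} = 19683.
Check values of n near the boundary:
  n = 15: C(15, 5) = 3003; 3003 < 19683? YES
  n = 16: C(16, 5) = 4368; 4368 < 19683? YES
  n = 17: C(17, 5) = 6188; 6188 < 19683? YES
  n = 18: C(18, 5) = 8568; 8568 < 19683? YES
  n = 19: C(19, 5) = 11628; 11628 < 19683? YES
  n = 20: C(20, 5) = 15504; 15504 < 19683? YES
  n = 21: C(21, 5) = 20349; 20349 < 19683? NO
  n = 22: C(22, 5) = 26334; 26334 < 19683? NO
The largest n with C(n, 5) < 19683 is n = 20 (where E[X] = 5168/6561 ≈ 0.7877). Hence R_3(5) > 20, i.e. R_3(5) ≥ 21.

Largest n = 20; hence R_3(5) > 20.


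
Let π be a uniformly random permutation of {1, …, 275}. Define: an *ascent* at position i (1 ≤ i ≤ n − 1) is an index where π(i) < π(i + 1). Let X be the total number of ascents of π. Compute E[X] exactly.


Write X = Σ X_I over i = 1, …, 274, with X_I the indicator of one ascent.
There are 274 indicators.
For each fixed i, the pair (π(i), π(i+1)) is a uniformly random ordered pair of distinct values from {1, …, 275}; by symmetry P[π(i) < π(i+1)] = 1/2.
By linearity: E[X] = 274 · (1/2) = (275 − 1) · (1/2) = 137 ≈ 137.000000.

E[X] = 137 = 137.000000.


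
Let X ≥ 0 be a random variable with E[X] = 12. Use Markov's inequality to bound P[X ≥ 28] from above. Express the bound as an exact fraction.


μ = E[X] = 12, a = 28.
Markov: P[X ≥ 28] ≤ μ/a = (12)/28 = 3/7.
Numerically: ≈ 0.429.
(Since a = 28 > μ = 12.000, the bound 3/7 is < 1 and informative.)

P[X ≥ 28] ≤ 3/7 ≈ 0.429.


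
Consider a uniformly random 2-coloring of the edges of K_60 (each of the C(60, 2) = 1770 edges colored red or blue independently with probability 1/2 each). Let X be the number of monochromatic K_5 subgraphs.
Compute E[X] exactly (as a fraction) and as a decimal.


Let X = Σ_S X_S over the C(60, 5) = 5461512 subsets S of size 5, where X_S = 1 if the K_5 on S is monochromatic.
For a fixed S, the K_5 on S has C(5, 2) = 10 edges. P[all 10 edges red] = (1/2)^10, and likewise for blue, so P[monochromatic] = 2·(1/2)^10 = 2^{1 − 10} = 1/512.
Summing: E[X] = C(60, 5) · 2^{1 − 10} = 5461512 · 1/512 = 682689/64.
Numerically: E[X] ≈ 10667.015625.

E[X] = C(60,5)·2^(1−C(5,2)) = 682689/64 ≈ 10667.015625.


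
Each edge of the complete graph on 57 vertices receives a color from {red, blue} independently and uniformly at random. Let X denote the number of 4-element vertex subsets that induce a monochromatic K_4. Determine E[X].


Let X = Σ_S X_S over the C(57, 4) = 395010 subsets S of size 4, where X_S = 1 if the K_4 on S is monochromatic.
For a fixed S, the K_4 on S has C(4, 2) = 6 edges. P[all 6 edges red] = (1/2)^6, and likewise for blue, so P[monochromatic] = 2·(1/2)^6 = 2^{1 − 6} = 1/32.
By linearity: E[X] = C(57, 4) · 2^{1 − 6} = 395010 · 1/32 = 197505/16.
Numerically: E[X] ≈ 12344.06250.

E[X] = C(57,4)·2^(1−C(4,2)) = 197505/16 ≈ 12344.06250.


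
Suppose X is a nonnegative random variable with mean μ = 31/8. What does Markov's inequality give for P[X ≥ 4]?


μ = E[X] = 31/8, a = 4.
Markov: P[X ≥ 4] ≤ μ/a = (31/8)/4 = 31/32.
Numerically: ≈ 0.96875.
(Since a = 4 > μ = 3.87500, the bound 31/32 is < 1 and informative.)

P[X ≥ 4] ≤ 31/32 ≈ 0.96875.


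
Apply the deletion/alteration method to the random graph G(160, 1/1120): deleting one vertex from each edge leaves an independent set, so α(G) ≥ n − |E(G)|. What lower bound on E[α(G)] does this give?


E[|E(G)|] = C(160, 2)·p = 12720 · (1/1120) = 159/14.
E[α(G)] ≥ n − E[|E(G)|] = 160 − 159/14 = 2081/14.
Numerically: ≈ 148.6429.
(This is only a lower bound; the true E[α(G)] may be larger.)

E[α(G)] ≥ 2081/14 ≈ 148.6429.


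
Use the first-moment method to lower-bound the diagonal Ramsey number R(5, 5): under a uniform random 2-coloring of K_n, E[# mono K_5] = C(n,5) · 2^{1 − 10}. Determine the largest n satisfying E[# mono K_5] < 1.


We need C(n, 5) · 2^{1 − 10} < 1, i.e. C(n, 5) < 2^{10 − 1} = 512.
Check values of n near the boundary:
  n = 8: C(8, 5) = 56; 56 < 512? YES
  n = 9: C(9, 5) = 126; 126 < 512? YES
  n = 10: C(10, 5) = 252; 252 < 512? YES
  n = 11: C(11, 5) = 462; 462 < 512? YES
  n = 12: C(12, 5) = 792; 792 < 512? NO
The largest n with C(n, 5) < 512 is n = 11 (where E[X] = 231/256 ≈ 0.902344). Hence R(5, 5) > 11, i.e. R(5, 5) ≥ 12.

Largest n = 11; hence R(5, 5) > 11.


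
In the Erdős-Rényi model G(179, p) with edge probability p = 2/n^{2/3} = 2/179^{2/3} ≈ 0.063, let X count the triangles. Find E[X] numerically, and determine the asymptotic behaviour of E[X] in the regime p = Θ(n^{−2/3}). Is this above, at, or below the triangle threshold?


Number of potential triangles: C(179, 3) = 939929.
Each occurs with probability p³ ≈ (0.063)³ ≈ 2.49680e-04.
By linearity: E[X] = C(179, 3)·p³ ≈ 939929 · 2.49680e-04 ≈ 234.682.
Since α = 2/3 < 1, p = c/n^{2/3} ≫ 1/n is above the triangle threshold p ~ 1/n. Asymptotically E[X] ~ (c³/6)·n^{3(1−α)} = (2³/6)·n^{1} → ∞; triangles are abundant w.h.p.

E[X] ≈ 234.682; in regime p = Θ(1/n^{2/3}) E[X] diverges (above the triangle threshold p ~ 1/n).


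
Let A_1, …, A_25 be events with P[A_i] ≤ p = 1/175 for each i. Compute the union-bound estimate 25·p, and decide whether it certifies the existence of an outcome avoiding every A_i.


Union bound: P[∪_{i=1}^{25} A_i] ≤ Σ_i P[A_i] ≤ 25·p = 25·(1/175) = 1/7.
Numerically: 1/7 ≈ 0.14286.
Is 1/7 < 1? YES.
Since P[∪ A_i] ≤ 1/7 < 1, the complement has P[∩ A_i^c] ≥ 1 − 1/7 = 6/7 > 0, so some outcome avoids every A_i.

25·p = 1/7 ≈ 0.14286; existence CERTIFIED by the union bound.


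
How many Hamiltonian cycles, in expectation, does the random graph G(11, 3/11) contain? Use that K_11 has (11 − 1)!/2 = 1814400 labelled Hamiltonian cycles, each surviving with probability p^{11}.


K_11 has (11 − 1)!/2 = 1814400 labelled Hamiltonian cycles.
For each such Hamiltonian cycle H, let X_H = 1 if all 11 edges of H are present in G. Then P[X_H = 1] = p^{11} = (3/11)^{11} = 177147/285311670611.
By linearity: E[X] = Σ_H E[X_H] = 1814400 · p^{11} = 1814400 · 177147/285311670611 = 321415516800/285311670611.
Numerically: E[X] ≈ 1.12654.

E[X] = 1814400 · (3/11)^{11} = 321415516800/285311670611 ≈ 1.12654.


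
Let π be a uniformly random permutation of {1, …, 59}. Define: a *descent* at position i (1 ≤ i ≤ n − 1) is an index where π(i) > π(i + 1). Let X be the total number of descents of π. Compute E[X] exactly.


Write X = Σ X_I over i = 1, …, 58, with X_I the indicator of one descent.
There are 58 indicators.
For each fixed i, the pair (π(i), π(i+1)) is a uniformly random ordered pair of distinct values from {1, …, 59}; by symmetry P[π(i) > π(i+1)] = 1/2.
By linearity: E[X] = 58 · (1/2) = (59 − 1) · (1/2) = 29 ≈ 29.00000.

E[X] = 29 = 29.00000.


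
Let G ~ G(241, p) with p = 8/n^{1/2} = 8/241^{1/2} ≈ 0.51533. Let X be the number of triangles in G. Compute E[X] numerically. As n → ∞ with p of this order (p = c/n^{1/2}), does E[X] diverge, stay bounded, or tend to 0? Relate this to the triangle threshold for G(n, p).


Number of potential triangles: C(241, 3) = 2303960.
Each occurs with probability p³ ≈ (0.51533)³ ≈ 1.3684987e-01.
By linearity: E[X] = C(241, 3)·p³ ≈ 2303960 · 1.3684987e-01 ≈ 315296.63224.
Since α = 1/2 < 1, p = c/n^{1/2} ≫ 1/n is above the triangle threshold p ~ 1/n. Asymptotically E[X] ~ (c³/6)·n^{3(1−α)} = (8³/6)·n^{1.5} → ∞; triangles are abundant w.h.p.

E[X] ≈ 315296.63224; in regime p = Θ(1/n^{1/2}) E[X] diverges (above the triangle threshold p ~ 1/n).


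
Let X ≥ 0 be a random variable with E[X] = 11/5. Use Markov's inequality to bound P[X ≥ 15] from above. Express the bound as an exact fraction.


μ = E[X] = 11/5, a = 15.
Markov: P[X ≥ 15] ≤ μ/a = (11/5)/15 = 11/75.
Numerically: ≈ 0.1467.
(Since a = 15 > μ = 2.2000, the bound 11/75 is < 1 and informative.)

P[X ≥ 15] ≤ 11/75 ≈ 0.1467.


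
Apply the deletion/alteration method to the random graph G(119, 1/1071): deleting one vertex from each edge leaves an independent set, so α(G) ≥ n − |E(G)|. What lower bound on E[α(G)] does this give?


E[|E(G)|] = C(119, 2)·p = 7021 · (1/1071) = 59/9.
E[α(G)] ≥ n − E[|E(G)|] = 119 − 59/9 = 1012/9.
Numerically: ≈ 112.444444.
(This is only a lower bound; the true E[α(G)] may be larger.)

E[α(G)] ≥ 1012/9 ≈ 112.444444.


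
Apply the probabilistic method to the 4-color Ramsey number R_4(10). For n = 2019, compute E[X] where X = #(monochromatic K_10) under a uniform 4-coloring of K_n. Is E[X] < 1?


E[X] = C(2019, 10) · 4^{1 − 45} = 303322949179835278009229628 · 4^{−44} = 303322949179835278009229628/309485009821345068724781056.
As a reduced fraction: E[X] = 75830737294958819502307407/77371252455336267181195264 ≈ 0.9801.
Is E[X] < 1? YES.
Since E[X] < 1, there exists a 4-coloring of K_{2019} with no monochromatic K_10; hence R_4(10) > 2019.

E[X] = 75830737294958819502307407/77371252455336267181195264 ≈ 0.9801; E[X] < 1, so R_4(10) > 2019.


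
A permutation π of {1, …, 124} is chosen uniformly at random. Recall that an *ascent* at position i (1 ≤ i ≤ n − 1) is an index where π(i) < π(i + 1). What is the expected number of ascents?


Write X = Σ X_I over i = 1, …, 123, with X_I the indicator of one ascent.
There are 123 indicators.
For each fixed i, the pair (π(i), π(i+1)) is a uniformly random ordered pair of distinct values from {1, …, 124}; by symmetry P[π(i) < π(i+1)] = 1/2.
By linearity: E[X] = 123 · (1/2) = (124 − 1) · (1/2) = 123/2 ≈ 61.5000.

E[X] = 123/2 = 61.5000.


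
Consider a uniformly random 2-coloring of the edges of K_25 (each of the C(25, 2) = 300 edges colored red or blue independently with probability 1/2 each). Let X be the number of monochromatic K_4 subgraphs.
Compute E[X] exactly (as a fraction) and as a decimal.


Let X = Σ_S X_S over the C(25, 4) = 12650 subsets S of size 4, where X_S = 1 if the K_4 on S is monochromatic.
For a fixed S, the K_4 on S has C(4, 2) = 6 edges. P[all 6 edges red] = (1/2)^6, and likewise for blue, so P[monochromatic] = 2·(1/2)^6 = 2^{1 − 6} = 1/32.
By linearity: E[X] = C(25, 4) · 2^{1 − 6} = 12650 · 1/32 = 6325/16.
Numerically: E[X] ≈ 395.3125.

E[X] = C(25,4)·2^(1−C(4,2)) = 6325/16 ≈ 395.3125.


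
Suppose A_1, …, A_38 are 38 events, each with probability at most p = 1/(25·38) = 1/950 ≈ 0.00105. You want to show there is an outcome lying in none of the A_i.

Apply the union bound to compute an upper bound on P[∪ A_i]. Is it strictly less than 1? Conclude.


Union bound: P[∪_{i=1}^{38} A_i] ≤ Σ_i P[A_i] ≤ 38·p = 38·(1/950) = 1/25.
Numerically: 1/25 ≈ 0.04000.
Is 1/25 < 1? YES.
Since P[∪ A_i] ≤ 1/25 < 1, the complement has P[∩ A_i^c] ≥ 1 − 1/25 = 24/25 > 0, so some outcome avoids every A_i.

38·p = 1/25 ≈ 0.04000; existence CERTIFIED by the union bound.


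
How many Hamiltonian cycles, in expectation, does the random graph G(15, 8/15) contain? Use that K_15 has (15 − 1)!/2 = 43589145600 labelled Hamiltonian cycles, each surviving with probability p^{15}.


K_15 has (15 − 1)!/2 = 43589145600 labelled Hamiltonian cycles.
For each such Hamiltonian cycle H, let X_H = 1 if all 15 edges of H are present in G. Then P[X_H = 1] = p^{15} = (8/15)^{15} = 35184372088832/437893890380859375.
By linearity: E[X] = Σ_H E[X_H] = 43589145600 · p^{15} = 43589145600 · 35184372088832/437893890380859375 = 252453780711880523776/72081298828125.
Numerically: E[X] ≈ 3.5e+06.

E[X] = 43589145600 · (8/15)^{15} = 252453780711880523776/72081298828125 ≈ 3.5e+06.


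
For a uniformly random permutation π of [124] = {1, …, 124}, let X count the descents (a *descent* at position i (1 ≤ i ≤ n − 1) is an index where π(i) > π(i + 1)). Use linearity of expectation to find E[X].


Write X = Σ X_I over i = 1, …, 123, with X_I the indicator of one descent.
There are 123 indicators.
For each fixed i, the pair (π(i), π(i+1)) is a uniformly random ordered pair of distinct values from {1, …, 124}; by symmetry P[π(i) > π(i+1)] = 1/2.
By linearity: E[X] = 123 · (1/2) = (124 − 1) · (1/2) = 123/2 ≈ 61.500000.

E[X] = 123/2 = 61.500000.


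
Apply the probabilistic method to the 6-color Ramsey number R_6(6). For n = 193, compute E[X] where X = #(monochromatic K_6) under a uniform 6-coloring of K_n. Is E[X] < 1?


E[X] = C(193, 6) · 6^{1 − 15} = 66364016544 · 6^{−14} = 66364016544/78364164096.
As a reduced fraction: E[X] = 230430613/272097792 ≈ 0.8468669.
Is E[X] < 1? YES.
Since E[X] < 1, there exists a 6-coloring of K_{193} with no monochromatic K_6; hence R_6(6) > 193.

E[X] = 230430613/272097792 ≈ 0.8468669; E[X] < 1, so R_6(6) > 193.


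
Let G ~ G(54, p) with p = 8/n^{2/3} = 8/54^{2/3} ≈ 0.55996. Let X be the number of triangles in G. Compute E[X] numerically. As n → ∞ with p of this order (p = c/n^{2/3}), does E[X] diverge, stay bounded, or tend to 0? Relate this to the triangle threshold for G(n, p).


Number of potential triangles: C(54, 3) = 24804.
Each occurs with probability p³ ≈ (0.55996)³ ≈ 1.7558299e-01.
By linearity: E[X] = C(54, 3)·p³ ≈ 24804 · 1.7558299e-01 ≈ 4355.16049.
Since α = 2/3 < 1, p = c/n^{2/3} ≫ 1/n is above the triangle threshold p ~ 1/n. Asymptotically E[X] ~ (c³/6)·n^{3(1−α)} = (8³/6)·n^{1} → ∞; triangles are abundant w.h.p.

E[X] ≈ 4355.16049; in regime p = Θ(1/n^{2/3}) E[X] diverges (above the triangle threshold p ~ 1/n).


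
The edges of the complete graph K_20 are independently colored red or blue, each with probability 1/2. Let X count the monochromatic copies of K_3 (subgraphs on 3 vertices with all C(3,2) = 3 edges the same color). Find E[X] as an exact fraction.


Let X = Σ_S X_S over the C(20, 3) = 1140 subsets S of size 3, where X_S = 1 if the K_3 on S is monochromatic.
For a fixed S, the K_3 on S has C(3, 2) = 3 edges. P[all 3 edges red] = (1/2)^3, and likewise for blue, so P[monochromatic] = 2·(1/2)^3 = 2^{1 − 3} = 1/4.
By linearity: E[X] = C(20, 3) · 2^{1 − 3} = 1140 · 1/4 = 285.
Numerically: E[X] ≈ 285.000000.

E[X] = C(20,3)·2^(1−C(3,2)) = 285 ≈ 285.000000.


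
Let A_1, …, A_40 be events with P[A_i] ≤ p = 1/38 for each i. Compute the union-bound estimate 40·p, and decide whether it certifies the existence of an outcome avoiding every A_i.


Union bound: P[∪_{i=1}^{40} A_i] ≤ Σ_i P[A_i] ≤ 40·p = 40·(1/38) = 20/19.
Numerically: 20/19 ≈ 1.0526316.
Is 20/19 < 1? NO.
Since the bound 20/19 is ≥ 1, the union bound is uninformative here; it does NOT by itself certify existence.

40·p = 20/19 ≈ 1.0526316; existence NOT certified by the union bound.


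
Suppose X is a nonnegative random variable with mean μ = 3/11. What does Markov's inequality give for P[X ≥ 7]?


μ = E[X] = 3/11, a = 7.
Markov: P[X ≥ 7] ≤ μ/a = (3/11)/7 = 3/77.
Numerically: ≈ 0.03896.
(Since a = 7 > μ = 0.27273, the bound 3/77 is < 1 and informative.)

P[X ≥ 7] ≤ 3/77 ≈ 0.03896.


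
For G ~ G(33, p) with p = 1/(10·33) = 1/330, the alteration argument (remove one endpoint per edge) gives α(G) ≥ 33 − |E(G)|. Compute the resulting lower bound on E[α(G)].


E[|E(G)|] = C(33, 2)·p = 528 · (1/330) = 8/5.
E[α(G)] ≥ n − E[|E(G)|] = 33 − 8/5 = 157/5.
Numerically: ≈ 31.400000.
(This is only a lower bound; the true E[α(G)] may be larger.)

E[α(G)] ≥ 157/5 ≈ 31.400000.


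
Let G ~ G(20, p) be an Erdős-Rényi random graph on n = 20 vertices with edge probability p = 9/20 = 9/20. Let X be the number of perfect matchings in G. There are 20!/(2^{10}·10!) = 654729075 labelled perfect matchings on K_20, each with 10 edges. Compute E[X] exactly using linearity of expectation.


K_20 has 20!/(2^{10}·10!) = 654729075 labelled perfect matchings.
For each such perfect matching H, let X_H = 1 if all 10 edges of H are present in G. Then P[X_H = 1] = p^{10} = (9/20)^{10} = 3486784401/10240000000000.
Summing the indicators: E[X] = Σ_H E[X_H] = 654729075 · p^{10} = 654729075 · 3486784401/10240000000000 = 91315965023646363/409600000000.
Numerically: E[X] ≈ 2.229e+05.

E[X] = 654729075 · (9/20)^{10} = 91315965023646363/409600000000 ≈ 2.229e+05.


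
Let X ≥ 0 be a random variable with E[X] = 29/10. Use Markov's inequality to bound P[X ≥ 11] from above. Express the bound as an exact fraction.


μ = E[X] = 29/10, a = 11.
Markov: P[X ≥ 11] ≤ μ/a = (29/10)/11 = 29/110.
Numerically: ≈ 0.2636.
(Since a = 11 > μ = 2.9000, the bound 29/110 is < 1 and informative.)

P[X ≥ 11] ≤ 29/110 ≈ 0.2636.


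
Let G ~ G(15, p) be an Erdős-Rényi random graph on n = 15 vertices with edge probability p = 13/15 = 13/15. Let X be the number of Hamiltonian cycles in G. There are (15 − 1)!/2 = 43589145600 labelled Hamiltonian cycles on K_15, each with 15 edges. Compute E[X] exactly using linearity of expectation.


K_15 has (15 − 1)!/2 = 43589145600 labelled Hamiltonian cycles.
For each such Hamiltonian cycle H, let X_H = 1 if all 15 edges of H are present in G. Then P[X_H = 1] = p^{15} = (13/15)^{15} = 51185893014090757/437893890380859375.
Summing the indicators: E[X] = Σ_H E[X_H] = 43589145600 · p^{15} = 43589145600 · 51185893014090757/437893890380859375 = 367267381606127548722176/72081298828125.
Numerically: E[X] ≈ 5.1e+09.

E[X] = 43589145600 · (13/15)^{15} = 367267381606127548722176/72081298828125 ≈ 5.1e+09.


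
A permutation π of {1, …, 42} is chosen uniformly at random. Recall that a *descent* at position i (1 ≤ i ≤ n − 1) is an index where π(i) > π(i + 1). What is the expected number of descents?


Write X = Σ X_I over i = 1, …, 41, with X_I the indicator of one descent.
There are 41 indicators.
For each fixed i, the pair (π(i), π(i+1)) is a uniformly random ordered pair of distinct values from {1, …, 42}; by symmetry P[π(i) > π(i+1)] = 1/2.
By linearity: E[X] = 41 · (1/2) = (42 − 1) · (1/2) = 41/2 ≈ 20.500000.

E[X] = 41/2 = 20.500000.


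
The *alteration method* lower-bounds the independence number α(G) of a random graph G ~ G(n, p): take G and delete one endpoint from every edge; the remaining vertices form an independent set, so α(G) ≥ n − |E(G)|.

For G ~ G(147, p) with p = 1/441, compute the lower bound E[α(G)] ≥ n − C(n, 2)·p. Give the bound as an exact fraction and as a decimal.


E[|E(G)|] = C(147, 2)·p = 10731 · (1/441) = 73/3.
E[α(G)] ≥ n − E[|E(G)|] = 147 − 73/3 = 368/3.
Numerically: ≈ 122.666667.
(This is only a lower bound; the true E[α(G)] may be larger.)

E[α(G)] ≥ 368/3 ≈ 122.666667.


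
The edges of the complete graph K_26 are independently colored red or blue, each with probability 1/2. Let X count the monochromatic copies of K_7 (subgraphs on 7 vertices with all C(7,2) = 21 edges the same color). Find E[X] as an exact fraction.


Let X = Σ_S X_S over the C(26, 7) = 657800 subsets S of size 7, where X_S = 1 if the K_7 on S is monochromatic.
For a fixed S, the K_7 on S has C(7, 2) = 21 edges. P[all 21 edges red] = (1/2)^21, and likewise for blue, so P[monochromatic] = 2·(1/2)^21 = 2^{1 − 21} = 1/1048576.
By linearity: E[X] = C(26, 7) · 2^{1 − 21} = 657800 · 1/1048576 = 82225/131072.
Numerically: E[X] ≈ 0.627.

E[X] = C(26,7)·2^(1−C(7,2)) = 82225/131072 ≈ 0.627.


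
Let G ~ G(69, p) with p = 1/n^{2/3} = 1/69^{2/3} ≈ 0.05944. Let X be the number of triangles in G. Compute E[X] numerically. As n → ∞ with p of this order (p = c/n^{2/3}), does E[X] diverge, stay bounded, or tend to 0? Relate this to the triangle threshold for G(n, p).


Number of potential triangles: C(69, 3) = 52394.
Each occurs with probability p³ ≈ (0.05944)³ ≈ 2.100399e-04.
By linearity: E[X] = C(69, 3)·p³ ≈ 52394 · 2.100399e-04 ≈ 11.0048.
Since α = 2/3 < 1, p = c/n^{2/3} ≫ 1/n is above the triangle threshold p ~ 1/n. Asymptotically E[X] ~ (c³/6)·n^{3(1−α)} = (1³/6)·n^{1} → ∞; triangles are abundant w.h.p.

E[X] ≈ 11.0048; in regime p = Θ(1/n^{2/3}) E[X] diverges (above the triangle threshold p ~ 1/n).


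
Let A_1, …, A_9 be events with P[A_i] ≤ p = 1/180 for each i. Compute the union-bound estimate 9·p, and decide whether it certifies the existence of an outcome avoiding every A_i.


Union bound: P[∪_{i=1}^{9} A_i] ≤ Σ_i P[A_i] ≤ 9·p = 9·(1/180) = 1/20.
Numerically: 1/20 ≈ 0.050.
Is 1/20 < 1? YES.
Since P[∪ A_i] ≤ 1/20 < 1, the complement has P[∩ A_i^c] ≥ 1 − 1/20 = 19/20 > 0, so some outcome avoids every A_i.

9·p = 1/20 ≈ 0.050; existence CERTIFIED by the union bound.


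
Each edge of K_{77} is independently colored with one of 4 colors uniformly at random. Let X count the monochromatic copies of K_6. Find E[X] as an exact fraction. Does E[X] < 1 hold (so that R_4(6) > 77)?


E[X] = C(77, 6) · 4^{1 − 15} = 237093780 · 4^{−14} = 237093780/268435456.
As a reduced fraction: E[X] = 59273445/67108864 ≈ 0.8832.
Is E[X] < 1? YES.
Since E[X] < 1, there exists a 4-coloring of K_{77} with no monochromatic K_6; hence R_4(6) > 77.

E[X] = 59273445/67108864 ≈ 0.8832; E[X] < 1, so R_4(6) > 77.


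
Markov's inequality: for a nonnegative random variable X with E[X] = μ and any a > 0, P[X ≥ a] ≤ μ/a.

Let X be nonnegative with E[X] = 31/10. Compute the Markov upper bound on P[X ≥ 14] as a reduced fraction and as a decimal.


μ = E[X] = 31/10, a = 14.
Markov: P[X ≥ 14] ≤ μ/a = (31/10)/14 = 31/140.
Numerically: ≈ 0.221.
(Since a = 14 > μ = 3.100, the bound 31/140 is < 1 and informative.)

P[X ≥ 14] ≤ 31/140 ≈ 0.221.


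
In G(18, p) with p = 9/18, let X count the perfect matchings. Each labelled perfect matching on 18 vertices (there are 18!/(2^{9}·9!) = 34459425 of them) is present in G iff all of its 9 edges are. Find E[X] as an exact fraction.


K_18 has 18!/(2^{9}·9!) = 34459425 labelled perfect matchings.
For each such perfect matching H, let X_H = 1 if all 9 edges of H are present in G. Then P[X_H = 1] = p^{9} = (1/2)^{9} = 1/512.
Summing the indicators: E[X] = Σ_H E[X_H] = 34459425 · p^{9} = 34459425 · 1/512 = 34459425/512.
Numerically: E[X] ≈ 67303.6.

E[X] = 34459425 · (1/2)^{9} = 34459425/512 ≈ 67303.6.


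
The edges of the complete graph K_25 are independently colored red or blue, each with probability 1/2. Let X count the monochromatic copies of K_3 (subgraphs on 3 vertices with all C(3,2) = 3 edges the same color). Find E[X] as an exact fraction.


Let X = Σ_S X_S over the C(25, 3) = 2300 subsets S of size 3, where X_S = 1 if the K_3 on S is monochromatic.
For a fixed S, the K_3 on S has C(3, 2) = 3 edges. P[all 3 edges red] = (1/2)^3, and likewise for blue, so P[monochromatic] = 2·(1/2)^3 = 2^{1 − 3} = 1/4.
Summing: E[X] = C(25, 3) · 2^{1 − 3} = 2300 · 1/4 = 575.
Numerically: E[X] ≈ 575.000000.

E[X] = C(25,3)·2^(1−C(3,2)) = 575 ≈ 575.000000.


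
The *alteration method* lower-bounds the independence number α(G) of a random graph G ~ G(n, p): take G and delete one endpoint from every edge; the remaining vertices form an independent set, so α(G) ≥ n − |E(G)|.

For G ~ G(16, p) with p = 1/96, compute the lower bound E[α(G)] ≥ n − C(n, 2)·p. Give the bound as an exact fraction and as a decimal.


E[|E(G)|] = C(16, 2)·p = 120 · (1/96) = 5/4.
E[α(G)] ≥ n − E[|E(G)|] = 16 − 5/4 = 59/4.
Numerically: ≈ 14.75000.
(This is only a lower bound; the true E[α(G)] may be larger.)

E[α(G)] ≥ 59/4 ≈ 14.75000.


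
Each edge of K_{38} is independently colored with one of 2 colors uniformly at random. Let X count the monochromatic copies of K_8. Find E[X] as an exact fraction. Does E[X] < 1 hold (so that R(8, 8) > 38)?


E[X] = C(38, 8) · 2^{1 − 28} = 48903492 · 2^{−27} = 48903492/134217728.
As a reduced fraction: E[X] = 12225873/33554432 ≈ 0.364.
Is E[X] < 1? YES.
Since E[X] < 1, there exists a 2-coloring of K_{38} with no monochromatic K_8; hence R(8, 8) > 38.

E[X] = 12225873/33554432 ≈ 0.364; E[X] < 1, so R(8, 8) > 38.


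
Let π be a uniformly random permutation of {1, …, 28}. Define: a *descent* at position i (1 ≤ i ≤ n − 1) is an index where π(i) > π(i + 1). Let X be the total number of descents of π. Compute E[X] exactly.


Write X = Σ X_I over i = 1, …, 27, with X_I the indicator of one descent.
There are 27 indicators.
For each fixed i, the pair (π(i), π(i+1)) is a uniformly random ordered pair of distinct values from {1, …, 28}; by symmetry P[π(i) > π(i+1)] = 1/2.
By linearity: E[X] = 27 · (1/2) = (28 − 1) · (1/2) = 27/2 ≈ 13.500.

E[X] = 27/2 = 13.500.


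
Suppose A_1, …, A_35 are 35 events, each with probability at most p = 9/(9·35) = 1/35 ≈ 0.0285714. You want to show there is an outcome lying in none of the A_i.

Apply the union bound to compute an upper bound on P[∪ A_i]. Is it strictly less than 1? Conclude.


Union bound: P[∪_{i=1}^{35} A_i] ≤ Σ_i P[A_i] ≤ 35·p = 35·(1/35) = 1.
Numerically: 1 ≈ 1.0000000.
Is 1 < 1? NO.
Since the bound 1 is ≥ 1, the union bound is uninformative here; it does NOT by itself certify existence.

35·p = 1 ≈ 1.0000000; existence NOT certified by the union bound.


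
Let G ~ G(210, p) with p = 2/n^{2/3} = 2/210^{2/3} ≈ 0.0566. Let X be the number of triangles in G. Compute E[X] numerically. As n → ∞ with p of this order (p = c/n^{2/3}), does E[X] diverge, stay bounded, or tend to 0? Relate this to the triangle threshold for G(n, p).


Number of potential triangles: C(210, 3) = 1521520.
Each occurs with probability p³ ≈ (0.0566)³ ≈ 1.81406e-04.
By linearity: E[X] = C(210, 3)·p³ ≈ 1521520 · 1.81406e-04 ≈ 276.013.
Since α = 2/3 < 1, p = c/n^{2/3} ≫ 1/n is above the triangle threshold p ~ 1/n. Asymptotically E[X] ~ (c³/6)·n^{3(1−α)} = (2³/6)·n^{1} → ∞; triangles are abundant w.h.p.

E[X] ≈ 276.013; in regime p = Θ(1/n^{2/3}) E[X] diverges (above the triangle threshold p ~ 1/n).


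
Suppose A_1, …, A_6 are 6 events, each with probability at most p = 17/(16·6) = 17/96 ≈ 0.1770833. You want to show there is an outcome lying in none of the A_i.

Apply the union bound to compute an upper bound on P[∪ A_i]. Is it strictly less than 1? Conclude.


Union bound: P[∪_{i=1}^{6} A_i] ≤ Σ_i P[A_i] ≤ 6·p = 6·(17/96) = 17/16.
Numerically: 17/16 ≈ 1.0625000.
Is 17/16 < 1? NO.
Since the bound 17/16 is ≥ 1, the union bound is uninformative here; it does NOT by itself certify existence.

6·p = 17/16 ≈ 1.0625000; existence NOT certified by the union bound.


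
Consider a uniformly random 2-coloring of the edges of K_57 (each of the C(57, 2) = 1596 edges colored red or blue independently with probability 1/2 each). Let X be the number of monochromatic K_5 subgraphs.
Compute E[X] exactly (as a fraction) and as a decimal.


Let X = Σ_S X_S over the C(57, 5) = 4187106 subsets S of size 5, where X_S = 1 if the K_5 on S is monochromatic.
For a fixed S, the K_5 on S has C(5, 2) = 10 edges. P[all 10 edges red] = (1/2)^10, and likewise for blue, so P[monochromatic] = 2·(1/2)^10 = 2^{1 − 10} = 1/512.
By linearity of expectation: E[X] = C(57, 5) · 2^{1 − 10} = 4187106 · 1/512 = 2093553/256.
Numerically: E[X] ≈ 8177.941406.

E[X] = C(57,5)·2^(1−C(5,2)) = 2093553/256 ≈ 8177.941406.


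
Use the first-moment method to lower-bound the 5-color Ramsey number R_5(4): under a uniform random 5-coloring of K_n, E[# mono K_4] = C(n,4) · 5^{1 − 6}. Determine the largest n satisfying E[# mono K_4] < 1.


We need C(n, 4) · 5^{1 − 6} < 1, i.e. C(n, 4) < 5^{6 − 1} = 3125.
Check values of n near the boundary:
  n = 13: C(13, 4) = 715; 715 < 3125? YES
  n = 14: C(14, 4) = 1001; 1001 < 3125? YES
  n = 15: C(15, 4) = 1365; 1365 < 3125? YES
  n = 16: C(16, 4) = 1820; 1820 < 3125? YES
  n = 17: C(17, 4) = 2380; 2380 < 3125? YES
  n = 18: C(18, 4) = 3060; 3060 < 3125? YES
  n = 19: C(19, 4) = 3876; 3876 < 3125? NO
The largest n with C(n, 4) < 3125 is n = 18 (where E[X] = 612/625 ≈ 0.979200). Hence R_5(4) > 18, i.e. R_5(4) ≥ 19.

Largest n = 18; hence R_5(4) > 18.


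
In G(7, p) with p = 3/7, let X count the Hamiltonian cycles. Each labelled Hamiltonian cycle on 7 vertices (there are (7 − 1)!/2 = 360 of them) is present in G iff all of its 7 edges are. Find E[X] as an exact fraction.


K_7 has (7 − 1)!/2 = 360 labelled Hamiltonian cycles.
For each such Hamiltonian cycle H, let X_H = 1 if all 7 edges of H are present in G. Then P[X_H = 1] = p^{7} = (3/7)^{7} = 2187/823543.
By linearity: E[X] = Σ_H E[X_H] = 360 · p^{7} = 360 · 2187/823543 = 787320/823543.
Numerically: E[X] ≈ 0.956.

E[X] = 360 · (3/7)^{7} = 787320/823543 ≈ 0.956.


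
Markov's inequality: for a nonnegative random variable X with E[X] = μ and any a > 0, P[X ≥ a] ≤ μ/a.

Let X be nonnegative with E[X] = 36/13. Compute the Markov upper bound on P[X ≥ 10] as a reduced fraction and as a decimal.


μ = E[X] = 36/13, a = 10.
Markov: P[X ≥ 10] ≤ μ/a = (36/13)/10 = 18/65.
Numerically: ≈ 0.2769.
(Since a = 10 > μ = 2.7692, the bound 18/65 is < 1 and informative.)

P[X ≥ 10] ≤ 18/65 ≈ 0.2769.


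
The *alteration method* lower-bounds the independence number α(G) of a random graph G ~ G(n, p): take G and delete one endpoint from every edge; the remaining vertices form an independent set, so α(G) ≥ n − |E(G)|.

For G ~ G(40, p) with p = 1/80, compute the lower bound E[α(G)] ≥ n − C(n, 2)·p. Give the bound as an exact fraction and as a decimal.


E[|E(G)|] = C(40, 2)·p = 780 · (1/80) = 39/4.
E[α(G)] ≥ n − E[|E(G)|] = 40 − 39/4 = 121/4.
Numerically: ≈ 30.25000.
(This is only a lower bound; the true E[α(G)] may be larger.)

E[α(G)] ≥ 121/4 ≈ 30.25000.


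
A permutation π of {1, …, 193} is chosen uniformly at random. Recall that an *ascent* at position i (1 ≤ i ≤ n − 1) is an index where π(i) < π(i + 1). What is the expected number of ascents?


Write X = Σ X_I over i = 1, …, 192, with X_I the indicator of one ascent.
There are 192 indicators.
For each fixed i, the pair (π(i), π(i+1)) is a uniformly random ordered pair of distinct values from {1, …, 193}; by symmetry P[π(i) < π(i+1)] = 1/2.
By linearity: E[X] = 192 · (1/2) = (193 − 1) · (1/2) = 96 ≈ 96.000000.

E[X] = 96 = 96.000000.


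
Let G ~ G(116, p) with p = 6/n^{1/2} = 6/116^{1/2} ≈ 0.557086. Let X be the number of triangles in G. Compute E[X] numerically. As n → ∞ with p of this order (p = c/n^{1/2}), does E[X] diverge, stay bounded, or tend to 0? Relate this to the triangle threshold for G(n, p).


Number of potential triangles: C(116, 3) = 253460.
Each occurs with probability p³ ≈ (0.557086)³ ≈ 1.72888763e-01.
By linearity: E[X] = C(116, 3)·p³ ≈ 253460 · 1.72888763e-01 ≈ 43820.385903.
Since α = 1/2 < 1, p = c/n^{1/2} ≫ 1/n is above the triangle threshold p ~ 1/n. Asymptotically E[X] ~ (c³/6)·n^{3(1−α)} = (6³/6)·n^{1.5} → ∞; triangles are abundant w.h.p.

E[X] ≈ 43820.385903; in regime p = Θ(1/n^{1/2}) E[X] diverges (above the triangle threshold p ~ 1/n).


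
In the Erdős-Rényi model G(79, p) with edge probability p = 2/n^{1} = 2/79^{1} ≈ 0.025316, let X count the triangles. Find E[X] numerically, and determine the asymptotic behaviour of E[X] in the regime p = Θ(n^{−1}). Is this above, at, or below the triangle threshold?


Number of potential triangles: C(79, 3) = 79079.
Each occurs with probability p³ ≈ (0.025316)³ ≈ 1.6225897e-05.
By linearity: E[X] = C(79, 3)·p³ ≈ 79079 · 1.6225897e-05 ≈ 1.28313.
Here α = 1, so p = 2/n is exactly at the triangle threshold p ~ 1/n. Asymptotically E[X] → c³/6 = 2³/6 = 4/3 ≈ 1.33333, a bounded constant. In this regime the triangle count is asymptotically Poisson(c³/6).

E[X] ≈ 1.28313; in regime p = Θ(1/n^{1}) E[X] stays bounded (at the triangle threshold p ~ 1/n).


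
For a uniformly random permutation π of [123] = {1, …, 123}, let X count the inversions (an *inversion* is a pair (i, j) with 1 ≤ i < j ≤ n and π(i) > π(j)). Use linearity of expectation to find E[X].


Write X = Σ X_I over the C(123, 2) = 7503 pairs i < j, with X_I the indicator of one inversion.
There are 7503 indicators.
For each fixed pair i < j, the values π(i) and π(j) are two distinct elements of {1, …, 123} in uniformly random order; by symmetry P[π(i) > π(j)] = 1/2.
By linearity: E[X] = 7503 · (1/2) = C(123, 2) · (1/2) = 7503/2 = 7503/2 ≈ 3751.500.

E[X] = 7503/2 = 3751.500.


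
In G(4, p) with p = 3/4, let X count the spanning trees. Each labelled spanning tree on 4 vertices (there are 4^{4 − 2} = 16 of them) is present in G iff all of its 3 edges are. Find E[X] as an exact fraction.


K_4 has 4^{4 − 2} = 16 labelled spanning trees.
For each such spanning tree H, let X_H = 1 if all 3 edges of H are present in G. Then P[X_H = 1] = p^{3} = (3/4)^{3} = 27/64.
By linearity: E[X] = Σ_H E[X_H] = 16 · p^{3} = 16 · 27/64 = 27/4.
Numerically: E[X] ≈ 6.75.

E[X] = 16 · (3/4)^{3} = 27/4 ≈ 6.75.


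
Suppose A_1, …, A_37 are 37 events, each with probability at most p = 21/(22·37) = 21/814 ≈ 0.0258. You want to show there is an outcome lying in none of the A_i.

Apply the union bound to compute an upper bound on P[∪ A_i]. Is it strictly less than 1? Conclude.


Union bound: P[∪_{i=1}^{37} A_i] ≤ Σ_i P[A_i] ≤ 37·p = 37·(21/814) = 21/22.
Numerically: 21/22 ≈ 0.9545.
Is 21/22 < 1? YES.
Since P[∪ A_i] ≤ 21/22 < 1, the complement has P[∩ A_i^c] ≥ 1 − 21/22 = 1/22 > 0, so some outcome avoids every A_i.

37·p = 21/22 ≈ 0.9545; existence CERTIFIED by the union bound.


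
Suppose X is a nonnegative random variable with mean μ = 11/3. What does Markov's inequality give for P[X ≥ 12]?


μ = E[X] = 11/3, a = 12.
Markov: P[X ≥ 12] ≤ μ/a = (11/3)/12 = 11/36.
Numerically: ≈ 0.3056.
(Since a = 12 > μ = 3.6667, the bound 11/36 is < 1 and informative.)

P[X ≥ 12] ≤ 11/36 ≈ 0.3056.


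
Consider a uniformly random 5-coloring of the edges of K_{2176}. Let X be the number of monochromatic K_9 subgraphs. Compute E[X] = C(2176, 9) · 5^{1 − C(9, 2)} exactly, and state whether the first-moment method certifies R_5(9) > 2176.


E[X] = C(2176, 9) · 5^{1 − 36} = 2964644298134342657641600 · 5^{−35} = 2964644298134342657641600/2910383045673370361328125.
As a reduced fraction: E[X] = 118585771925373706305664/116415321826934814453125 ≈ 1.01864.
Is E[X] < 1? NO.
Since E[X] ≥ 1, the first-moment bound is inconclusive at n = 2176; it does NOT by itself certify R_5(9) > 2176.

E[X] = 118585771925373706305664/116415321826934814453125 ≈ 1.01864; E[X] ≥ 1; first-moment method inconclusive here.


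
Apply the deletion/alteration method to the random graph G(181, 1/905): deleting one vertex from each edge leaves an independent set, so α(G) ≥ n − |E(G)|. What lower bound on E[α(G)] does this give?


E[|E(G)|] = C(181, 2)·p = 16290 · (1/905) = 18.
E[α(G)] ≥ n − E[|E(G)|] = 181 − 18 = 163.
Numerically: ≈ 163.000.
(This is only a lower bound; the true E[α(G)] may be larger.)

E[α(G)] ≥ 163 ≈ 163.000.


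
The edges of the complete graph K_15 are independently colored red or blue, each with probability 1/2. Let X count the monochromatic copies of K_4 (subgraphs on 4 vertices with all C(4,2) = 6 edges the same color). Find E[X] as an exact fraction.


Let X = Σ_S X_S over the C(15, 4) = 1365 subsets S of size 4, where X_S = 1 if the K_4 on S is monochromatic.
For a fixed S, the K_4 on S has C(4, 2) = 6 edges. P[all 6 edges red] = (1/2)^6, and likewise for blue, so P[monochromatic] = 2·(1/2)^6 = 2^{1 − 6} = 1/32.
Summing: E[X] = C(15, 4) · 2^{1 − 6} = 1365 · 1/32 = 1365/32.
Numerically: E[X] ≈ 42.656.

E[X] = C(15,4)·2^(1−C(4,2)) = 1365/32 ≈ 42.656.


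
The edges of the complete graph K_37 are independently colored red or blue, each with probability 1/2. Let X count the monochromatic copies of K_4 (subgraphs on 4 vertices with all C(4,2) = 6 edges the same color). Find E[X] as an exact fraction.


Let X = Σ_S X_S over the C(37, 4) = 66045 subsets S of size 4, where X_S = 1 if the K_4 on S is monochromatic.
For a fixed S, the K_4 on S has C(4, 2) = 6 edges. P[all 6 edges red] = (1/2)^6, and likewise for blue, so P[monochromatic] = 2·(1/2)^6 = 2^{1 − 6} = 1/32.
By linearity: E[X] = C(37, 4) · 2^{1 − 6} = 66045 · 1/32 = 66045/32.
Numerically: E[X] ≈ 2063.906.

E[X] = C(37,4)·2^(1−C(4,2)) = 66045/32 ≈ 2063.906.


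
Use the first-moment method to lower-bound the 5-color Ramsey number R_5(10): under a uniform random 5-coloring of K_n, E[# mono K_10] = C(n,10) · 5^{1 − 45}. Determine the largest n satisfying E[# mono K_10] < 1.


We need C(n, 10) · 5^{1 − 45} < 1, i.e. C(n, 10) < 5^{45 − 1} = 5684341886080801486968994140625.
Check values of n near the boundary:
  n = 5390: C(5390, 10) = 5655833965919099070255434039753; 5655833965919099070255434039753 < 5684341886080801486968994140625? YES
  n = 5391: C(5391, 10) = 5666344714787188828795213697883; 5666344714787188828795213697883 < 5684341886080801486968994140625? YES
  n = 5392: C(5392, 10) = 5676873040158402483252283957448; 5676873040158402483252283957448 < 5684341886080801486968994140625? YES
  n = 5393: C(5393, 10) = 5687418968154238267170642278008; 5687418968154238267170642278008 < 5684341886080801486968994140625? NO
The largest n with C(n, 10) < 5684341886080801486968994140625 is n = 5392 (where E[X] = 5676873040158402483252283957448/5684341886080801486968994140625 ≈ 0.9987). Hence R_5(10) > 5392, i.e. R_5(10) ≥ 5393.

Largest n = 5392; hence R_5(10) > 5392.


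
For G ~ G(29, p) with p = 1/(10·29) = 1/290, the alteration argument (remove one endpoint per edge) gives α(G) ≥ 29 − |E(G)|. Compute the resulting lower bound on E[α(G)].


E[|E(G)|] = C(29, 2)·p = 406 · (1/290) = 7/5.
E[α(G)] ≥ n − E[|E(G)|] = 29 − 7/5 = 138/5.
Numerically: ≈ 27.600000.
(This is only a lower bound; the true E[α(G)] may be larger.)

E[α(G)] ≥ 138/5 ≈ 27.600000.


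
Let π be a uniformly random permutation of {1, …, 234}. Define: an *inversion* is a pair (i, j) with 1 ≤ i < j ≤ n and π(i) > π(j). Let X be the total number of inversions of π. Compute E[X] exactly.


Write X = Σ X_I over the C(234, 2) = 27261 pairs i < j, with X_I the indicator of one inversion.
There are 27261 indicators.
For each fixed pair i < j, the values π(i) and π(j) are two distinct elements of {1, …, 234} in uniformly random order; by symmetry P[π(i) > π(j)] = 1/2.
By linearity: E[X] = 27261 · (1/2) = C(234, 2) · (1/2) = 27261/2 = 27261/2 ≈ 13630.500000.

E[X] = 27261/2 = 13630.500000.


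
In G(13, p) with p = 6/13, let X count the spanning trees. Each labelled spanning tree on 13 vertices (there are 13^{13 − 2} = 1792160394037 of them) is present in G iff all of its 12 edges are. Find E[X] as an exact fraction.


K_13 has 13^{13 − 2} = 1792160394037 labelled spanning trees.
For each such spanning tree H, let X_H = 1 if all 12 edges of H are present in G. Then P[X_H = 1] = p^{12} = (6/13)^{12} = 2176782336/23298085122481.
By linearity of expectation: E[X] = Σ_H E[X_H] = 1792160394037 · p^{12} = 1792160394037 · 2176782336/23298085122481 = 2176782336/13.
Numerically: E[X] ≈ 1.674e+08.

E[X] = 1792160394037 · (6/13)^{12} = 2176782336/13 ≈ 1.674e+08.
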